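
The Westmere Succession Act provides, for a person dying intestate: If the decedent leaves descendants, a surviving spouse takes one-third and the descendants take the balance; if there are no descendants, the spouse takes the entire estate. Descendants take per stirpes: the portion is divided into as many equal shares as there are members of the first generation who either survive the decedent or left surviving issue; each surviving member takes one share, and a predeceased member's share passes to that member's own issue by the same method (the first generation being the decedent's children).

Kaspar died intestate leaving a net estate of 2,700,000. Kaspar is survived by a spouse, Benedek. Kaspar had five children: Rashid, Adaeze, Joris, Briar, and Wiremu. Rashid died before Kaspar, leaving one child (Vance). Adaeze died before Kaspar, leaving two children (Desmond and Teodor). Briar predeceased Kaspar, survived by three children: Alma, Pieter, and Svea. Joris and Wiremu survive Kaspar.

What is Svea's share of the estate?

Benedek takes one-third of 2,700,000 = 900,000. The remaining 1,800,000 passes to the descendants.
The descendants' portion (1,800,000) is divided into 5 shares of 360,000: Joris and Wiremu each take 360,000; Rashid's 360,000 share passes to Rashid's issue; Adaeze's 360,000 share passes to Adaeze's issue; Briar's 360,000 share passes to Briar's issue.
Rashid's share (360,000) passes entirely to Vance.
Adaeze's share (360,000) is divided into 2 shares of 180,000: Desmond and Teodor each take 180,000.
Briar's share (360,000) is divided into 3 shares of 120,000: Alma, Pieter, and Svea each take 120,000.

Svea receives 120,000.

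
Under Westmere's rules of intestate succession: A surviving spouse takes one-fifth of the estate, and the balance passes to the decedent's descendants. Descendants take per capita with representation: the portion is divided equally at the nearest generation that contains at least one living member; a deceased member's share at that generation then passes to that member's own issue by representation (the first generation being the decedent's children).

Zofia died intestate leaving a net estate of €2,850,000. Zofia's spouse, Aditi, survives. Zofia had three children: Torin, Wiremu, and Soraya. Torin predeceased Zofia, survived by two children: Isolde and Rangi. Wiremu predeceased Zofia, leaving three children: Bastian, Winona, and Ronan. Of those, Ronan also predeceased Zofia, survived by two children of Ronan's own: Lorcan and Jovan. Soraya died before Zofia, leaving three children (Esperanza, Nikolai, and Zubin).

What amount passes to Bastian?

Bastian receives €285,000.

Aditi takes one-fifth of €2,850,000 = €570,000. The remaining €2,280,000 passes to the descendants.
No child survives, so the initial division is made at the grandchildren's generation.
The descendants' portion (€2,280,000) is divided into 8 shares of €285,000: Isolde, Rangi, Bastian, Winona, Esperanza, Nikolai, and Zubin each take €285,000; Ronan's €285,000 share passes to Ronan's issue.
Ronan's share (€285,000) is divided into 2 shares of €142,500: Lorcan and Jovan each take €142,500.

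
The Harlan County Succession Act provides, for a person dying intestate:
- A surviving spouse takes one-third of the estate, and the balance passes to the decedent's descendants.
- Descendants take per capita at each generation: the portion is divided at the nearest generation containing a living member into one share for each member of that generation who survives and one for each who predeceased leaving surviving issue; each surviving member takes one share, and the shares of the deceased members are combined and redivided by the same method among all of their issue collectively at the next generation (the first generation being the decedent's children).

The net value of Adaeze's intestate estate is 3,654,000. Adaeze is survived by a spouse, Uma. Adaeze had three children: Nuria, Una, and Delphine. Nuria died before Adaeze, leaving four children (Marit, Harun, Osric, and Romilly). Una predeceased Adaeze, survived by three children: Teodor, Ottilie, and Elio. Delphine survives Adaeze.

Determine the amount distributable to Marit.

Uma takes one-third of 3,654,000 = 1,218,000. The remaining 2,436,000 passes to the descendants.
The descendants' portion (2,436,000) is divided at the children's generation into 3 shares of 812,000. Delphine takes 812,000. The 2 shares of the deceased (Nuria and Una) are combined into a pool of 1,624,000.
That pool (1,624,000) is divided at the grandchildren's generation equally among Marit, Harun, Osric, Romilly, Teodor, Ottilie, and Elio: 232,000 each.

Marit receives 232,000.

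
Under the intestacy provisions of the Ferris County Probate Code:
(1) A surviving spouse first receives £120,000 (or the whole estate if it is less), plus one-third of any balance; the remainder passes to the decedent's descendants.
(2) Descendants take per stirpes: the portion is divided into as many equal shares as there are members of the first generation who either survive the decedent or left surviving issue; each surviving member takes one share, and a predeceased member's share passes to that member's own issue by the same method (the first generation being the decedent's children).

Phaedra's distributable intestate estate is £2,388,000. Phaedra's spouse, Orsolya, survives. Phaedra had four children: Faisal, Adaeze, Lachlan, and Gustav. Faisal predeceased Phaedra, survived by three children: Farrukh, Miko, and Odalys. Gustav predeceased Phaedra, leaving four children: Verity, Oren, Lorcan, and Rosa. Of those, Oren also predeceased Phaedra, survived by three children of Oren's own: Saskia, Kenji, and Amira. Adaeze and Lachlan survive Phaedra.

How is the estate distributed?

Orsolya first takes £120,000, leaving a balance of £2,268,000. Orsolya then takes one-third of the balance (£756,000), for a total of £876,000. The remaining £1,512,000 passes to the descendants.
The descendants' portion (£1,512,000) is divided into 4 shares of £378,000: Adaeze and Lachlan each take £378,000; Faisal's £378,000 share passes to Faisal's issue; Gustav's £378,000 share passes to Gustav's issue.
Faisal's share (£378,000) is divided into 3 shares of £126,000: Farrukh, Miko, and Odalys each take £126,000.
Gustav's share (£378,000) is divided into 4 shares of £94,500: Verity, Lorcan, and Rosa each take £94,500; Oren's £94,500 share passes to Oren's issue.
Oren's share (£94,500) is divided into 3 shares of £31,500: Saskia, Kenji, and Amira each take £31,500.

Orsolya: £876,000; Farrukh: £126,000; Miko: £126,000; Odalys: £126,000; Adaeze: £378,000; Lachlan: £378,000; Verity: £94,500; Saskia: £31,500; Kenji: £31,500; Amira: £31,500; Lorcan: £94,500; Rosa: £94,500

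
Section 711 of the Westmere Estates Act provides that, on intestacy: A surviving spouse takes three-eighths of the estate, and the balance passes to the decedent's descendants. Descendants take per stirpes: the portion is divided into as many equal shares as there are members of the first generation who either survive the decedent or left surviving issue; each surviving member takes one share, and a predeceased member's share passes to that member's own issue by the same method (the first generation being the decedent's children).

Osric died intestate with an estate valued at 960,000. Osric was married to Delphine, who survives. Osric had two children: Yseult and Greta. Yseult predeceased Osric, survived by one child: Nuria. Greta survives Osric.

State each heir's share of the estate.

Delphine: 360,000; Nuria: 300,000; Greta: 300,000

Delphine takes three-eighths of 960,000 = 360,000. The remaining 600,000 passes to the descendants.
The descendants' portion (600,000) is divided into 2 shares of 300,000: Greta takes 300,000; Yseult's 300,000 share passes to Yseult's issue.
Yseult's share (300,000) passes entirely to Nuria.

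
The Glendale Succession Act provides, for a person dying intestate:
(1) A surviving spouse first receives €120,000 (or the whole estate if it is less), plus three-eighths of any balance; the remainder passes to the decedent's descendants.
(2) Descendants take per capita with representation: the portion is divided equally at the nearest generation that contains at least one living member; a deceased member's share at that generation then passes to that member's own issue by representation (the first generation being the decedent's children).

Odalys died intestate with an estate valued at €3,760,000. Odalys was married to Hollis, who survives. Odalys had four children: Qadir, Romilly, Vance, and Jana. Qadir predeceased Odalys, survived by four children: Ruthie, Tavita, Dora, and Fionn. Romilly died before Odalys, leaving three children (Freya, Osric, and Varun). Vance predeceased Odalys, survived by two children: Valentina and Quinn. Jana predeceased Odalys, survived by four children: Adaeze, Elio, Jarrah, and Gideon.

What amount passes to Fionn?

Fionn receives €175,000.

Hollis first takes €120,000, leaving a balance of €3,640,000. Hollis then takes three-eighths of the balance (€1,365,000), for a total of €1,485,000. The remaining €2,275,000 passes to the descendants.
No child survives, so the initial division is made at the grandchildren's generation.
The descendants' portion (€2,275,000) is divided into 13 shares of €175,000: Ruthie, Tavita, Dora, Fionn, Freya, Osric, Varun, Valentina, Quinn, Adaeze, Elio, Jarrah, and Gideon each take €175,000.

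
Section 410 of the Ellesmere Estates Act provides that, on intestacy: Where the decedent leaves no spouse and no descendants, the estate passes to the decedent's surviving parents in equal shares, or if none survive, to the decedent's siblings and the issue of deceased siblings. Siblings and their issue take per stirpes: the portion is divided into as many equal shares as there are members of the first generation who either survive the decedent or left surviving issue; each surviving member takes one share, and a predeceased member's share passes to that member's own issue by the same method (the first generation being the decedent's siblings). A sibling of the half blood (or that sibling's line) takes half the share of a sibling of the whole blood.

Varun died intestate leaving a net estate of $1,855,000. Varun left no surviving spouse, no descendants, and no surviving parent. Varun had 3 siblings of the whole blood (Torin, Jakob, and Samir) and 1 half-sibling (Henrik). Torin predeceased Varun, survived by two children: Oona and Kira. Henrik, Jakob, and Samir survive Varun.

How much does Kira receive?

The entire $1,855,000 passes to the siblings and their issue.
Counting each half-blood sibling's line as half a unit, there are 7/2 units in $1,855,000, so one unit is $530,000. Whole-blood lines (Torin, Jakob, and Samir) take $530,000 each; half-blood lines (Henrik) take $265,000 each.
Torin's share ($530,000) is divided into 2 shares of $265,000: Oona and Kira each take $265,000.

Kira receives $265,000.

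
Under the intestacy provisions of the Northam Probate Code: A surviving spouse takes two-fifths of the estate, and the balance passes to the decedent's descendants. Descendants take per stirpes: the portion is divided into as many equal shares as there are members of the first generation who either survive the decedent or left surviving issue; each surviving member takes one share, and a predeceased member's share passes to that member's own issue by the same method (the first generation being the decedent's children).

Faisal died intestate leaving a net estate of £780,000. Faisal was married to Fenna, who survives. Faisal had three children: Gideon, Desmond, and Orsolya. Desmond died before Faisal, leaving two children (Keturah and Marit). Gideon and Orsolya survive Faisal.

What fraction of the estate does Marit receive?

Fenna takes two-fifths of £780,000 = £312,000. The remaining £468,000 passes to the descendants.
The descendants' portion (£468,000) is divided into 3 shares of £156,000: Gideon and Orsolya each take £156,000; Desmond's £156,000 share passes to Desmond's issue.
Desmond's share (£156,000) is divided into 2 shares of £78,000: Keturah and Marit each take £78,000.

Marit receives 1/10 of the estate.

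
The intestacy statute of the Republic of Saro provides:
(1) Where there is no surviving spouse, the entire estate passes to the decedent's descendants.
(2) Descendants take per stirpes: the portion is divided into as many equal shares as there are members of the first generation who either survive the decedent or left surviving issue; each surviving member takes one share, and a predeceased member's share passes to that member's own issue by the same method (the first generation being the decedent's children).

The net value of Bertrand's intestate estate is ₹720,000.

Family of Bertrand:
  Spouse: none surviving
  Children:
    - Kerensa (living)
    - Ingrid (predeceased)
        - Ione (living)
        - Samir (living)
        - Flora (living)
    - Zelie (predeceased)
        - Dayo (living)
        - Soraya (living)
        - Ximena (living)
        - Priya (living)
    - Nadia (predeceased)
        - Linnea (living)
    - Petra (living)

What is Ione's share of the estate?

Ione receives ₹48,000.

The entire ₹720,000 passes to the descendants.
That amount (₹720,000) is divided into 5 shares of ₹144,000: Kerensa and Petra each take ₹144,000; Ingrid's ₹144,000 share passes to Ingrid's issue; Zelie's ₹144,000 share passes to Zelie's issue; Nadia's ₹144,000 share passes to Nadia's issue.
Ingrid's share (₹144,000) is divided into 3 shares of ₹48,000: Ione, Samir, and Flora each take ₹48,000.
Zelie's share (₹144,000) is divided into 4 shares of ₹36,000: Dayo, Soraya, Ximena, and Priya each take ₹36,000.
Nadia's share (₹144,000) passes entirely to Linnea.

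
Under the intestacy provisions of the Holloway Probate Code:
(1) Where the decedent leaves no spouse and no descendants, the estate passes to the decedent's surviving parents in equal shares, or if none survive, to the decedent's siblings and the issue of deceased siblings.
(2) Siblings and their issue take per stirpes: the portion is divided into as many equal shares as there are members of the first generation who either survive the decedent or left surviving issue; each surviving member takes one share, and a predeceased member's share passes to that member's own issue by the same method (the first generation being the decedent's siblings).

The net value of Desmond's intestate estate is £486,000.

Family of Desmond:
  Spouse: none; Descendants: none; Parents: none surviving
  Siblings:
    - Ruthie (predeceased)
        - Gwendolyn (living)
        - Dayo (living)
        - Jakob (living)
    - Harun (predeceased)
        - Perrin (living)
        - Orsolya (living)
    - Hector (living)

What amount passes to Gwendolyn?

The entire £486,000 passes to the siblings and their issue.
That amount (£486,000) is divided into 3 shares of £162,000: Hector takes £162,000; Ruthie's £162,000 share passes to Ruthie's issue; Harun's £162,000 share passes to Harun's issue.
Ruthie's share (£162,000) is divided into 3 shares of £54,000: Gwendolyn, Dayo, and Jakob each take £54,000.
Harun's share (£162,000) is divided into 2 shares of £81,000: Perrin and Orsolya each take £81,000.

Gwendolyn receives £54,000.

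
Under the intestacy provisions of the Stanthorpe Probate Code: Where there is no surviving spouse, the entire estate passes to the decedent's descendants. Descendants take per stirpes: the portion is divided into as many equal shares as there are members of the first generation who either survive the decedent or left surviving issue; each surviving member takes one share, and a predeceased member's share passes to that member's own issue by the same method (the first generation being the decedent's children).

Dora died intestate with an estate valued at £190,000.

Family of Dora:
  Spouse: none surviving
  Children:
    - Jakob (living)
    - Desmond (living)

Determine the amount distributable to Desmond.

The entire £190,000 passes to the descendants.
That amount (£190,000) is divided into 2 shares of £95,000: Jakob and Desmond each take £95,000.

Desmond receives £95,000.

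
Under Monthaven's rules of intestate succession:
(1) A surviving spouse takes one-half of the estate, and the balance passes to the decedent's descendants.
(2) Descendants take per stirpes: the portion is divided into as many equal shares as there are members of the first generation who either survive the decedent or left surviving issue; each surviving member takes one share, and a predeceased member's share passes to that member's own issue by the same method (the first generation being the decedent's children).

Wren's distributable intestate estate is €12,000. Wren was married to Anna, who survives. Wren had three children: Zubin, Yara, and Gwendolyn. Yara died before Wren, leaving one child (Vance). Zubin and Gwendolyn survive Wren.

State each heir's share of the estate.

Anna takes one-half of €12,000 = €6,000. The remaining €6,000 passes to the descendants.
The descendants' portion (€6,000) is divided into 3 shares of €2,000: Zubin and Gwendolyn each take €2,000; Yara's €2,000 share passes to Yara's issue.
Yara's share (€2,000) passes entirely to Vance.

Anna: €6,000; Zubin: €2,000; Vance: €2,000; Gwendolyn: €2,000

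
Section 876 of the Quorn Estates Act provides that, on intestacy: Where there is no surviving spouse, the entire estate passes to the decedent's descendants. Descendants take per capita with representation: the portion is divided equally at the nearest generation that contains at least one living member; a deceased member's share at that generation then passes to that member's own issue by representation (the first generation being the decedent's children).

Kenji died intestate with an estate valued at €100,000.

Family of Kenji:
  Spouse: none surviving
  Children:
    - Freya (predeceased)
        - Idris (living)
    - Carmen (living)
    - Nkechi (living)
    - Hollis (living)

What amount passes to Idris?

The entire €100,000 passes to the descendants.
That amount (€100,000) is divided into 4 shares of €25,000: Carmen, Nkechi, and Hollis each take €25,000; Freya's €25,000 share passes to Freya's issue.
Freya's share (€25,000) passes entirely to Idris.

Idris receives €25,000.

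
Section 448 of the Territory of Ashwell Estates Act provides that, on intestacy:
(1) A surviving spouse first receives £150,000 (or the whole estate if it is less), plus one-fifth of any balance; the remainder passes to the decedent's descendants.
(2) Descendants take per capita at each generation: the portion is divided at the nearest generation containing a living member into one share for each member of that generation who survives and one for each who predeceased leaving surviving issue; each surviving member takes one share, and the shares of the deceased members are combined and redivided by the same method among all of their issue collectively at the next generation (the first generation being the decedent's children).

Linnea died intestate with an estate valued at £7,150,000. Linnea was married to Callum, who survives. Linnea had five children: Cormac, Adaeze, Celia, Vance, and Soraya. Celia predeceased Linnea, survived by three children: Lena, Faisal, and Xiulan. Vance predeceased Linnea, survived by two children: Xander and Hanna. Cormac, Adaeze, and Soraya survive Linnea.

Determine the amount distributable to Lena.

Callum first takes £150,000, leaving a balance of £7,000,000. Callum then takes one-fifth of the balance (£1,400,000), for a total of £1,550,000. The remaining £5,600,000 passes to the descendants.
The descendants' portion (£5,600,000) is divided at the children's generation into 5 shares of £1,120,000. Cormac, Adaeze, and Soraya each take £1,120,000. The 2 shares of the deceased (Celia and Vance) are combined into a pool of £2,240,000.
That pool (£2,240,000) is divided at the grandchildren's generation equally among Lena, Faisal, Xiulan, Xander, and Hanna: £448,000 each.

Lena receives £448,000.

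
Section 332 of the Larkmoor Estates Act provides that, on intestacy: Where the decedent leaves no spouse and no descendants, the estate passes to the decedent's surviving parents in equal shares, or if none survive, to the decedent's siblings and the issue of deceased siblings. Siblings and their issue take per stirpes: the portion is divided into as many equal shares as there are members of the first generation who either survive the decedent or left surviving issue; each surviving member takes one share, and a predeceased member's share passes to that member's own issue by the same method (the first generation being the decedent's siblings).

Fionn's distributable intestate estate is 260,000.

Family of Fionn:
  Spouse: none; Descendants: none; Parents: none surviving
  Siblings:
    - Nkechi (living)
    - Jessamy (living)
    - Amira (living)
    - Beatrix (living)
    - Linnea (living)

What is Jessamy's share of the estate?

Jessamy receives 52,000.

The entire 260,000 passes to the siblings and their issue.
That amount (260,000) is divided into 5 shares of 52,000: Nkechi, Jessamy, Amira, Beatrix, and Linnea each take 52,000.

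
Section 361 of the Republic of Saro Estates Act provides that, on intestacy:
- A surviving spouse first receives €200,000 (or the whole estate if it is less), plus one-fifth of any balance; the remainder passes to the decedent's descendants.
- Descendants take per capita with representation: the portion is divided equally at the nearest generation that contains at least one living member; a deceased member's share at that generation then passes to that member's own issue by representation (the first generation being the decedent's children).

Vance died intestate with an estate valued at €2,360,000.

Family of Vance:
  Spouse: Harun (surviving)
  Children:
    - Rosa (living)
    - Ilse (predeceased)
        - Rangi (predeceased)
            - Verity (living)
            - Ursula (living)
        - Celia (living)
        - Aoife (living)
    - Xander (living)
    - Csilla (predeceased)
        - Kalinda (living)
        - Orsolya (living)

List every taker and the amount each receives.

Harun first takes €200,000, leaving a balance of €2,160,000. Harun then takes one-fifth of the balance (€432,000), for a total of €632,000. The remaining €1,728,000 passes to the descendants.
The descendants' portion (€1,728,000) is divided into 4 shares of €432,000: Rosa and Xander each take €432,000; Ilse's €432,000 share passes to Ilse's issue; Csilla's €432,000 share passes to Csilla's issue.
Ilse's share (€432,000) is divided into 3 shares of €144,000: Celia and Aoife each take €144,000; Rangi's €144,000 share passes to Rangi's issue.
Rangi's share (€144,000) is divided into 2 shares of €72,000: Verity and Ursula each take €72,000.
Csilla's share (€432,000) is divided into 2 shares of €216,000: Kalinda and Orsolya each take €216,000.

Harun: €632,000; Rosa: €432,000; Verity: €72,000; Ursula: €72,000; Celia: €144,000; Aoife: €144,000; Xander: €432,000; Kalinda: €216,000; Orsolya: €216,000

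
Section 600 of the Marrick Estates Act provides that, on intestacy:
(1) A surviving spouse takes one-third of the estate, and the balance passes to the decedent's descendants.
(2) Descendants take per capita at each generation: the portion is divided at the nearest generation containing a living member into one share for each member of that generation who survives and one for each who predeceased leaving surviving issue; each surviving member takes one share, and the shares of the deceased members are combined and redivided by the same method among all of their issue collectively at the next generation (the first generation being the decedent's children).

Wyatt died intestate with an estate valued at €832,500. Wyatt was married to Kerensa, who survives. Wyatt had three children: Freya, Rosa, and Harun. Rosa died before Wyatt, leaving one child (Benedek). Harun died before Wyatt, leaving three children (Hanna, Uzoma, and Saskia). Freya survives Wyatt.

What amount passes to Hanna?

Kerensa takes one-third of €832,500 = €277,500. The remaining €555,000 passes to the descendants.
The descendants' portion (€555,000) is divided at the children's generation into 3 shares of €185,000. Freya takes €185,000. The 2 shares of the deceased (Rosa and Harun) are combined into a pool of €370,000.
That pool (€370,000) is divided at the grandchildren's generation equally among Benedek, Hanna, Uzoma, and Saskia: €92,500 each.

Hanna receives €92,500.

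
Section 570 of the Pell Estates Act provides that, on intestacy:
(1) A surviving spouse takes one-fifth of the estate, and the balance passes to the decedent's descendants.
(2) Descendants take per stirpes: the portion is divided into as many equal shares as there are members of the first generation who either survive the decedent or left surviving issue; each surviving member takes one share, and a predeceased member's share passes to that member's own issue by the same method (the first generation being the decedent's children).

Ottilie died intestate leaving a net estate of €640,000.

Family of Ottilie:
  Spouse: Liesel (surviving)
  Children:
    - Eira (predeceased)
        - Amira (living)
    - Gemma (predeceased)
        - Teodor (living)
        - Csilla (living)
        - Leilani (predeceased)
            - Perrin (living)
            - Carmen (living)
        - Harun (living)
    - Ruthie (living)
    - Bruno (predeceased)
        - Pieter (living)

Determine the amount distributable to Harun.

Harun receives €32,000.

Liesel takes one-fifth of €640,000 = €128,000. The remaining €512,000 passes to the descendants.
The descendants' portion (€512,000) is divided into 4 shares of €128,000: Ruthie takes €128,000; Eira's €128,000 share passes to Eira's issue; Gemma's €128,000 share passes to Gemma's issue; Bruno's €128,000 share passes to Bruno's issue.
Eira's share (€128,000) passes entirely to Amira.
Gemma's share (€128,000) is divided into 4 shares of €32,000: Teodor, Csilla, and Harun each take €32,000; Leilani's €32,000 share passes to Leilani's issue.
Leilani's share (€32,000) is divided into 2 shares of €16,000: Perrin and Carmen each take €16,000.
Bruno's share (€128,000) passes entirely to Pieter.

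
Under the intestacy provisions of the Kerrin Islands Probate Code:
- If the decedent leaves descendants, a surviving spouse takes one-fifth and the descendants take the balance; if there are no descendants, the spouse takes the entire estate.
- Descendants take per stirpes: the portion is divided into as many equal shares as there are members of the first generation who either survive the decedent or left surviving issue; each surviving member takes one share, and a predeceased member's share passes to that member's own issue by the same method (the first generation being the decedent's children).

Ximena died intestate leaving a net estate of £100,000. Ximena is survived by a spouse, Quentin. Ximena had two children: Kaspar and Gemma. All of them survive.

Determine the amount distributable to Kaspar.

Kaspar receives £40,000.

Quentin takes one-fifth of £100,000 = £20,000. The remaining £80,000 passes to the descendants.
The descendants' portion (£80,000) is divided into 2 shares of £40,000: Kaspar and Gemma each take £40,000.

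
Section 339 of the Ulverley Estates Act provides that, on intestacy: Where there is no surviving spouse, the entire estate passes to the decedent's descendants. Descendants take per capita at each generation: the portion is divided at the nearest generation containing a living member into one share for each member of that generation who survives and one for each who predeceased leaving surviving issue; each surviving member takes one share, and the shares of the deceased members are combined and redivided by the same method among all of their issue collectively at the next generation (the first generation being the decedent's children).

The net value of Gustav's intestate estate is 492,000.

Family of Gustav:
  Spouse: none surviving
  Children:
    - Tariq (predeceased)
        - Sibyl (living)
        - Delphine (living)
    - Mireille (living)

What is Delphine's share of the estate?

Delphine receives 123,000.

The entire 492,000 passes to the descendants.
That amount (492,000) is divided at the children's generation into 2 shares of 246,000. Mireille takes 246,000. The remaining share for the deceased Tariq (246,000) is carried to the next generation.
That pool (246,000) is divided at the grandchildren's generation equally among Sibyl and Delphine: 123,000 each.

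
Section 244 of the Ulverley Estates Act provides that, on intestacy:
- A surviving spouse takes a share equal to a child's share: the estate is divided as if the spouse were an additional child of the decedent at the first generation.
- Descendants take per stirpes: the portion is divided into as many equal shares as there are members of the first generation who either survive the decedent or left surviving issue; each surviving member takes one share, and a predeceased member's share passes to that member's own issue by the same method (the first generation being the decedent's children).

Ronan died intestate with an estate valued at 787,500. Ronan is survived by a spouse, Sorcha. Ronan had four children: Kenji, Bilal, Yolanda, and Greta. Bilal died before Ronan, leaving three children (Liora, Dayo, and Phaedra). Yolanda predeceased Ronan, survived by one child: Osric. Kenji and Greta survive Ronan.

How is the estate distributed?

Sorcha: 157,500; Kenji: 157,500; Liora: 52,500; Dayo: 52,500; Phaedra: 52,500; Osric: 157,500; Greta: 157,500

The spouse counts as an additional share at the children's level, so there are 5 primary shares of 157,500. Sorcha takes one such share (157,500).
The children's combined portion (630,000) is divided into 4 shares of 157,500: Kenji and Greta each take 157,500; Bilal's 157,500 share passes to Bilal's issue; Yolanda's 157,500 share passes to Yolanda's issue.
Bilal's share (157,500) is divided into 3 shares of 52,500: Liora, Dayo, and Phaedra each take 52,500.
Yolanda's share (157,500) passes entirely to Osric.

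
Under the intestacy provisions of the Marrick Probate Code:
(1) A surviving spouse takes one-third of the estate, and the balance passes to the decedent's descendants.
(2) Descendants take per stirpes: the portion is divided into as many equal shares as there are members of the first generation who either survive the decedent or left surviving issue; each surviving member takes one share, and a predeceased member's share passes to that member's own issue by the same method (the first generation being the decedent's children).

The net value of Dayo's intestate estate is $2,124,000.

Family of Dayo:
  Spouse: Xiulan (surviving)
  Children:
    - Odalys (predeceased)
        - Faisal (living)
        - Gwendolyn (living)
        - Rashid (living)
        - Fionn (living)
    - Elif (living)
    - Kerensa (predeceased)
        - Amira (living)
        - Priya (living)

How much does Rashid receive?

Rashid receives $118,000.

Xiulan takes one-third of $2,124,000 = $708,000. The remaining $1,416,000 passes to the descendants.
The descendants' portion ($1,416,000) is divided into 3 shares of $472,000: Elif takes $472,000; Odalys's $472,000 share passes to Odalys's issue; Kerensa's $472,000 share passes to Kerensa's issue.
Odalys's share ($472,000) is divided into 4 shares of $118,000: Faisal, Gwendolyn, Rashid, and Fionn each take $118,000.
Kerensa's share ($472,000) is divided into 2 shares of $236,000: Amira and Priya each take $236,000.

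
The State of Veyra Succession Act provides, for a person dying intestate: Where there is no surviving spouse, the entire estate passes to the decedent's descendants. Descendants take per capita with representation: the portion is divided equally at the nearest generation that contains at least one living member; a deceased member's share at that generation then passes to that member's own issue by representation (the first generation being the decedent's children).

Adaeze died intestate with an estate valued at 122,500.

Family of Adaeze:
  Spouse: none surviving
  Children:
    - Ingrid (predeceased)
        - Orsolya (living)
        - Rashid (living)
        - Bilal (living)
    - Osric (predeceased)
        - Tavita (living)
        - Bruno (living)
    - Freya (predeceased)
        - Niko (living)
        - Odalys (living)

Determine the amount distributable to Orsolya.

Orsolya receives 17,500.

The entire 122,500 passes to the descendants.
No child survives, so the initial division is made at the grandchildren's generation.
That amount (122,500) is divided into 7 shares of 17,500: Orsolya, Rashid, Bilal, Tavita, Bruno, Niko, and Odalys each take 17,500.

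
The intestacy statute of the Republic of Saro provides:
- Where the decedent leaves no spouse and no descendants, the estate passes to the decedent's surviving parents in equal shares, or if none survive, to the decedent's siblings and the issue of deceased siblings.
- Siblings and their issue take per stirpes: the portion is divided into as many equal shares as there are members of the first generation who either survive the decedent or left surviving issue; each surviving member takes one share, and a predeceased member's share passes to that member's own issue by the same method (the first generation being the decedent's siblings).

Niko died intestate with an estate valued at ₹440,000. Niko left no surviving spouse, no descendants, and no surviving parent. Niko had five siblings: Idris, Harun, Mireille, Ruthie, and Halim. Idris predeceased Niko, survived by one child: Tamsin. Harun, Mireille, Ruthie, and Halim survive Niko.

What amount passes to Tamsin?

The entire ₹440,000 passes to the siblings and their issue.
That amount (₹440,000) is divided into 5 shares of ₹88,000: Harun, Mireille, Ruthie, and Halim each take ₹88,000; Idris's ₹88,000 share passes to Idris's issue.
Idris's share (₹88,000) passes entirely to Tamsin.

Tamsin receives ₹88,000.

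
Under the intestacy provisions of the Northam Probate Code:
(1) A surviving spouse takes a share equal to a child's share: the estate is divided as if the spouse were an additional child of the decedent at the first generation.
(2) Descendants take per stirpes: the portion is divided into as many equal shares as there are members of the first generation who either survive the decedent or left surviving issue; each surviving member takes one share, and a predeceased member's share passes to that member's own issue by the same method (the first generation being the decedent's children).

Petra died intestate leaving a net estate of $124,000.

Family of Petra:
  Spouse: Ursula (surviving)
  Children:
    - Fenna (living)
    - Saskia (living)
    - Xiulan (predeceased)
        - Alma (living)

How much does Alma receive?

Alma receives $31,000.

The spouse counts as an additional share at the children's level, so there are 4 primary shares of $31,000. Ursula takes one such share ($31,000).
The children's combined portion ($93,000) is divided into 3 shares of $31,000: Fenna and Saskia each take $31,000; Xiulan's $31,000 share passes to Xiulan's issue.
Xiulan's share ($31,000) passes entirely to Alma.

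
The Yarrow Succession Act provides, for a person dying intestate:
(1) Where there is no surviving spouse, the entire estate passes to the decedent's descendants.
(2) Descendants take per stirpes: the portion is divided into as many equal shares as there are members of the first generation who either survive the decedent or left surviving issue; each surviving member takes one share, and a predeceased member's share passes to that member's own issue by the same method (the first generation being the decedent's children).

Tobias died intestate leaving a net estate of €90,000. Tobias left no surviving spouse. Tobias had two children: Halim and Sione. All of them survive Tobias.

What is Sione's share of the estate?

The entire €90,000 passes to the descendants.
That amount (€90,000) is divided into 2 shares of €45,000: Halim and Sione each take €45,000.

Sione receives €45,000.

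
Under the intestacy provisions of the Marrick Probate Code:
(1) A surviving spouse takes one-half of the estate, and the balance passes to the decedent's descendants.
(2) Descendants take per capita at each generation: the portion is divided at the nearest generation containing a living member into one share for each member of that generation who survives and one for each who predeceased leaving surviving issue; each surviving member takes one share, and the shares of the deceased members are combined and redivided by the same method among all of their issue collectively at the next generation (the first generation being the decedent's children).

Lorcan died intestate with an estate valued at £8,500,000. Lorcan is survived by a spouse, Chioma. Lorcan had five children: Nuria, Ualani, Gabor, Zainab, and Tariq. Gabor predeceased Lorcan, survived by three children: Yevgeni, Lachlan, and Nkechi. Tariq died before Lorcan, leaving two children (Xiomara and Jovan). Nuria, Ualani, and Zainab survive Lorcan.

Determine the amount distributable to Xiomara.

Xiomara receives £340,000.

Chioma takes one-half of £8,500,000 = £4,250,000. The remaining £4,250,000 passes to the descendants.
The descendants' portion (£4,250,000) is divided at the children's generation into 5 shares of £850,000. Nuria, Ualani, and Zainab each take £850,000. The 2 shares of the deceased (Gabor and Tariq) are combined into a pool of £1,700,000.
That pool (£1,700,000) is divided at the grandchildren's generation equally among Yevgeni, Lachlan, Nkechi, Xiomara, and Jovan: £340,000 each.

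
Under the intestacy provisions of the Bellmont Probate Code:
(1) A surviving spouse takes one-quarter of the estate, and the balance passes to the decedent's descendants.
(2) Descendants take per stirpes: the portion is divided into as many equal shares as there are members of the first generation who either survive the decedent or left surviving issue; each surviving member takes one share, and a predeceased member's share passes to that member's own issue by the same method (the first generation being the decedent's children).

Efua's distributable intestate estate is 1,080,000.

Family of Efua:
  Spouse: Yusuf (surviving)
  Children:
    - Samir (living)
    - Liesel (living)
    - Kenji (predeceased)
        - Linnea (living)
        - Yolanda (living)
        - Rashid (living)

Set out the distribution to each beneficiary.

Yusuf: 270,000; Samir: 270,000; Liesel: 270,000; Linnea: 90,000; Yolanda: 90,000; Rashid: 90,000

Yusuf takes one-quarter of 1,080,000 = 270,000. The remaining 810,000 passes to the descendants.
The descendants' portion (810,000) is divided into 3 shares of 270,000: Samir and Liesel each take 270,000; Kenji's 270,000 share passes to Kenji's issue.
Kenji's share (270,000) is divided into 3 shares of 90,000: Linnea, Yolanda, and Rashid each take 90,000.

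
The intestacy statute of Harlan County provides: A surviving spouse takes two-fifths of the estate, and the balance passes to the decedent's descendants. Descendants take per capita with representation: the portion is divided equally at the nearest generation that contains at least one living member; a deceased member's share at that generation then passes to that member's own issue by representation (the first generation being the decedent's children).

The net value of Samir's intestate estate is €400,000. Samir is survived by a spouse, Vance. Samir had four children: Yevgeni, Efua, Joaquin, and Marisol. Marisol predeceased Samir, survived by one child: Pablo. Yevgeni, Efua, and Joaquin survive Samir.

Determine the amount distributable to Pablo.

Pablo receives €60,000.

Vance takes two-fifths of €400,000 = €160,000. The remaining €240,000 passes to the descendants.
The descendants' portion (€240,000) is divided into 4 shares of €60,000: Yevgeni, Efua, and Joaquin each take €60,000; Marisol's €60,000 share passes to Marisol's issue.
Marisol's share (€60,000) passes entirely to Pablo.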